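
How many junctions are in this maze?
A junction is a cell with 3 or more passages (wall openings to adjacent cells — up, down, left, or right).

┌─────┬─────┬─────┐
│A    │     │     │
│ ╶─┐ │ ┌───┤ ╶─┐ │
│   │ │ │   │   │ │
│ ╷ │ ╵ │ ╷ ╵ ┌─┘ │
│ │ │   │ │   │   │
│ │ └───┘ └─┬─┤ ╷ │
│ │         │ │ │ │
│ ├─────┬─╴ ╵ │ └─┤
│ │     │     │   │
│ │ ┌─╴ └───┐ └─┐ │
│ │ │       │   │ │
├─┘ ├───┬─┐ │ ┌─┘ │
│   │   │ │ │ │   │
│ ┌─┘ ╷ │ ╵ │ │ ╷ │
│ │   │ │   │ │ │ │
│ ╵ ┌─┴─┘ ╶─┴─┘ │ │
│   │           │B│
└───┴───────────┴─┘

Checking each cell for number of passages:

Junctions found (3+ passages):
  (1, 0): 3 passages
  (1, 6): 3 passages
  (2, 8): 3 passages
  (3, 4): 3 passages
  (4, 5): 3 passages
  (4, 6): 3 passages
  (5, 3): 3 passages
  (5, 6): 3 passages
  (6, 8): 3 passages
  (7, 4): 3 passages
  (8, 4): 3 passages
Total junctions: 11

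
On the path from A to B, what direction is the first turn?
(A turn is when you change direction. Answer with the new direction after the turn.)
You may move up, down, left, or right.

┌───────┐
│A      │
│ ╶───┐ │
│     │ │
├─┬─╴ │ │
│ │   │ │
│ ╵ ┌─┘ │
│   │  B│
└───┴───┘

Directions: right, right, right, down, down, down
First turn direction: down

Solution:

┌───────┐
│A → → ↓│
│ ╶───┐ │
│     │↓│
├─┬─╴ │ │
│ │   │↓│
│ ╵ ┌─┘ │
│   │  B│
└───┴───┘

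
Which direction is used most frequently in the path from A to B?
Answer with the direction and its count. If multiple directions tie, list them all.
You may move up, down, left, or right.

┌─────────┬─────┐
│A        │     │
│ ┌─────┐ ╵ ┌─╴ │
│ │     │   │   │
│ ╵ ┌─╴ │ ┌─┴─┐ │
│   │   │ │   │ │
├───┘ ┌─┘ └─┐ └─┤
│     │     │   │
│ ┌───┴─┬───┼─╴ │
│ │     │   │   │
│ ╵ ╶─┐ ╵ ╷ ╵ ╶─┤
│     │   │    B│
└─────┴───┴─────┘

Directions: down, down, right, up, right, right, down, left, down, left, left, down, down, right, up, right, right, down, right, up, right, down, right, right
Counts: {'down': 8, 'right': 10, 'up': 3, 'left': 3}
Most common: right (10 times)

Solution:

┌─────────┬─────┐
│A        │     │
│ ┌─────┐ ╵ ┌─╴ │
│↓│↱ → ↓│   │   │
│ ╵ ┌─╴ │ ┌─┴─┐ │
│↳ ↑│↓ ↲│ │   │ │
├───┘ ┌─┘ └─┐ └─┤
│↓ ← ↲│     │   │
│ ┌───┴─┬───┼─╴ │
│↓│↱ → ↓│↱ ↓│   │
│ ╵ ╶─┐ ╵ ╷ ╵ ╶─┤
│↳ ↑  │↳ ↑│↳ → B│
└─────┴───┴─────┘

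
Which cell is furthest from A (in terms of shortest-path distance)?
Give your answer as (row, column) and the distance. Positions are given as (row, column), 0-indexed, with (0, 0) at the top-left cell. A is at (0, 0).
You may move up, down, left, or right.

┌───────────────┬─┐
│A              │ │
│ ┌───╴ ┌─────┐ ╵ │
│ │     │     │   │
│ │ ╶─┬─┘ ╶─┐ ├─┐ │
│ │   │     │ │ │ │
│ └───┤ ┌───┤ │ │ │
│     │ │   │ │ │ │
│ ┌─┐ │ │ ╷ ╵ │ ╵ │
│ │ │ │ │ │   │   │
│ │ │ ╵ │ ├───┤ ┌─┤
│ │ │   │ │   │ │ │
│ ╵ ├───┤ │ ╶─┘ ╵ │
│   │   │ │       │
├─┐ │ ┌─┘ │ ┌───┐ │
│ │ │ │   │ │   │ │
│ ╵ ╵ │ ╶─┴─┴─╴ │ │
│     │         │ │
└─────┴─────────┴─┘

Computing BFS distances from A to all cells:
Furthest cell: (7, 6)
Distance: 33 steps

Path from A to the furthest cell:

┌───────────────┬─┐
│A              │ │
│ ┌───╴ ┌─────┐ ╵ │
│↓│     │↱ → ↓│   │
│ │ ╶─┬─┘ ╶─┐ ├─┐ │
│↓│   │↱ ↑  │↓│ │ │
│ └───┤ ┌───┤ │ │ │
│↳ → ↓│↑│↓ ↰│↓│ │ │
│ ┌─┐ │ │ ╷ ╵ │ ╵ │
│ │ │↓│↑│↓│↑ ↲│   │
│ │ │ ╵ │ ├───┤ ┌─┤
│ │ │↳ ↑│↓│   │ │ │
│ ╵ ├───┤ │ ╶─┘ ╵ │
│   │   │↓│       │
├─┐ │ ┌─┘ │ ┌───┐ │
│ │ │ │↓ ↲│ │B ↰│ │
│ ╵ ╵ │ ╶─┴─┴─╴ │ │
│     │↳ → → → ↑│ │
└─────┴─────────┴─┘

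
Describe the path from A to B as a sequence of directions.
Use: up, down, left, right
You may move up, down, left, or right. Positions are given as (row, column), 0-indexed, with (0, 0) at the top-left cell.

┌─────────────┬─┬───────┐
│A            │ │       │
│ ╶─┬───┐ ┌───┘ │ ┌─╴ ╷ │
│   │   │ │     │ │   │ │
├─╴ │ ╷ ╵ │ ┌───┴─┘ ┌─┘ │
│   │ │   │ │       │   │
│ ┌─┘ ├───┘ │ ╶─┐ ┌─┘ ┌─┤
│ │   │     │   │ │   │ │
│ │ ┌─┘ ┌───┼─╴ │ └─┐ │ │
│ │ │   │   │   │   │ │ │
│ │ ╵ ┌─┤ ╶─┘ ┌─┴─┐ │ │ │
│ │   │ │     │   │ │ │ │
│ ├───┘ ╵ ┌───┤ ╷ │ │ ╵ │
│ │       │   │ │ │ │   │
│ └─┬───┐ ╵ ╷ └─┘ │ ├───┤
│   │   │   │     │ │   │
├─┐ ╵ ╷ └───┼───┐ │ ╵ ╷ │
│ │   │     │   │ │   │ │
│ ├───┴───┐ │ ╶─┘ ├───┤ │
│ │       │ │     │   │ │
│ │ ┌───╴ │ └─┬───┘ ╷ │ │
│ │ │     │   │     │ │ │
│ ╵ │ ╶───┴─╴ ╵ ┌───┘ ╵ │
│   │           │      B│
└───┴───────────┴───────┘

Finding the path and converting it to directions:
Path through cells: (0,0) → (1,0) → (1,1) → (2,1) → (2,0) → (3,0) → (4,0) → (5,0) → (6,0) → (7,0) → (7,1) → (8,1) → (8,2) → (7,2) → (7,3) → (8,3) → (8,4) → (8,5) → (9,5) → (10,5) → (10,6) → (11,6) → (11,7) → (10,7) → (10,8) → (10,9) → (9,9) → (9,10) → (10,10) → (11,10) → (11,11)
Directions: down, right, down, left, down, down, down, down, down, right, down, right, up, right, down, right, right, down, down, right, down, right, up, right, right, up, right, down, down, right

Solution:

┌─────────────┬─┬───────┐
│A            │ │       │
│ ╶─┬───┐ ┌───┘ │ ┌─╴ ╷ │
│↳ ↓│   │ │     │ │   │ │
├─╴ │ ╷ ╵ │ ┌───┴─┘ ┌─┘ │
│↓ ↲│ │   │ │       │   │
│ ┌─┘ ├───┘ │ ╶─┐ ┌─┘ ┌─┤
│↓│   │     │   │ │   │ │
│ │ ┌─┘ ┌───┼─╴ │ └─┐ │ │
│↓│ │   │   │   │   │ │ │
│ │ ╵ ┌─┤ ╶─┘ ┌─┴─┐ │ │ │
│↓│   │ │     │   │ │ │ │
│ ├───┘ ╵ ┌───┤ ╷ │ │ ╵ │
│↓│       │   │ │ │ │   │
│ └─┬───┐ ╵ ╷ └─┘ │ ├───┤
│↳ ↓│↱ ↓│   │     │ │   │
├─┐ ╵ ╷ └───┼───┐ │ ╵ ╷ │
│ │↳ ↑│↳ → ↓│   │ │   │ │
│ ├───┴───┐ │ ╶─┘ ├───┤ │
│ │       │↓│     │↱ ↓│ │
│ │ ┌───╴ │ └─┬───┘ ╷ │ │
│ │ │     │↳ ↓│↱ → ↑│↓│ │
│ ╵ │ ╶───┴─╴ ╵ ┌───┘ ╵ │
│   │        ↳ ↑│    ↳ B│
└───┴───────────┴───────┘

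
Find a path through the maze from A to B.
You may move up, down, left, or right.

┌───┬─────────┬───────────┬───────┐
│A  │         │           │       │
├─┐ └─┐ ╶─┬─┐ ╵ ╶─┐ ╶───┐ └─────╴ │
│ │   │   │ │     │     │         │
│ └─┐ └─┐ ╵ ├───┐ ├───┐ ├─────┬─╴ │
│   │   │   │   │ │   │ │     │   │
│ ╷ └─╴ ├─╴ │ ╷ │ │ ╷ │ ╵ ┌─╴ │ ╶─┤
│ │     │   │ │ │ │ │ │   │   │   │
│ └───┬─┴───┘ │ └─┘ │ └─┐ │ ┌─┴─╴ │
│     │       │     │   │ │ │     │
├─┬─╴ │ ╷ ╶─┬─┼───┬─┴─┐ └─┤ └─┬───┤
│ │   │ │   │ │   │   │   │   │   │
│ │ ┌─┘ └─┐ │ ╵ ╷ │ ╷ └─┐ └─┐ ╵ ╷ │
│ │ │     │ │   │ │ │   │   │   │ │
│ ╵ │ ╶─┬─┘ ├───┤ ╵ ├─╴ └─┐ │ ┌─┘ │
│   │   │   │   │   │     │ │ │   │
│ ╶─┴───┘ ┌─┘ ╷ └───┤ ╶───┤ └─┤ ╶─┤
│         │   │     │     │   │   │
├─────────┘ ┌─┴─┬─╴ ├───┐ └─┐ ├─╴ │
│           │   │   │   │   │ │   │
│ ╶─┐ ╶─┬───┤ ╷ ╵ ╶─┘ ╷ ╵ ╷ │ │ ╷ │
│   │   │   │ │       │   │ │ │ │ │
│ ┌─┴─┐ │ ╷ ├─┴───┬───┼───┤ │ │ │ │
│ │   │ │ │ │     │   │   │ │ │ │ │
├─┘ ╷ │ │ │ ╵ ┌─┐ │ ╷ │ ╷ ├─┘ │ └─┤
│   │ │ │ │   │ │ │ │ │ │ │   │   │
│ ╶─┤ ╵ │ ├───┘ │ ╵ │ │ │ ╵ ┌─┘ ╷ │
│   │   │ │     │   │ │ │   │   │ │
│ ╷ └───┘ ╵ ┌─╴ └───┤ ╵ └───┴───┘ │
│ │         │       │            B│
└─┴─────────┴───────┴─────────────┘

Finding the shortest path through the maze:
Path length: 70 steps
Directions: right → down → right → down → right → down → left → left → up → left → down → down → right → right → down → left → down → down → left → down → right → right → right → right → up → right → up → up → left → up → right → right → up → up → right → down → down → right → right → up → up → right → down → down → right → down → right → down → right → down → down → right → down → down → down → down → left → down → left → up → up → left → down → down → down → right → right → right → right → right

Solution:

┌───┬─────────┬───────────┬───────┐
│A ↓│         │           │       │
├─┐ └─┐ ╶─┬─┐ ╵ ╶─┐ ╶───┐ └─────╴ │
│ │↳ ↓│   │ │     │     │         │
│ └─┐ └─┐ ╵ ├───┐ ├───┐ ├─────┬─╴ │
│↓ ↰│↳ ↓│   │↱ ↓│ │↱ ↓│ │     │   │
│ ╷ └─╴ ├─╴ │ ╷ │ │ ╷ │ ╵ ┌─╴ │ ╶─┤
│↓│↑ ← ↲│   │↑│↓│ │↑│↓│   │   │   │
│ └───┬─┴───┘ │ └─┘ │ └─┐ │ ┌─┴─╴ │
│↳ → ↓│  ↱ → ↑│↳ → ↑│↳ ↓│ │ │     │
├─┬─╴ │ ╷ ╶─┬─┼───┬─┴─┐ └─┤ └─┬───┤
│ │↓ ↲│ │↑ ↰│ │   │   │↳ ↓│   │   │
│ │ ┌─┘ └─┐ │ ╵ ╷ │ ╷ └─┐ └─┐ ╵ ╷ │
│ │↓│     │↑│   │ │ │   │↳ ↓│   │ │
│ ╵ │ ╶─┬─┘ ├───┤ ╵ ├─╴ └─┐ │ ┌─┘ │
│↓ ↲│   │↱ ↑│   │   │     │↓│ │   │
│ ╶─┴───┘ ┌─┘ ╷ └───┤ ╶───┤ └─┤ ╶─┤
│↳ → → → ↑│   │     │     │↳ ↓│   │
├─────────┘ ┌─┴─┬─╴ ├───┐ └─┐ ├─╴ │
│           │   │   │   │   │↓│   │
│ ╶─┐ ╶─┬───┤ ╷ ╵ ╶─┘ ╷ ╵ ╷ │ │ ╷ │
│   │   │   │ │       │   │ │↓│ │ │
│ ┌─┴─┐ │ ╷ ├─┴───┬───┼───┤ │ │ │ │
│ │   │ │ │ │     │   │↓ ↰│ │↓│ │ │
├─┘ ╷ │ │ │ ╵ ┌─┐ │ ╷ │ ╷ ├─┘ │ └─┤
│   │ │ │ │   │ │ │ │ │↓│↑│↓ ↲│   │
│ ╶─┤ ╵ │ ├───┘ │ ╵ │ │ │ ╵ ┌─┘ ╷ │
│   │   │ │     │   │ │↓│↑ ↲│   │ │
│ ╷ └───┘ ╵ ┌─╴ └───┤ ╵ └───┴───┘ │
│ │         │       │  ↳ → → → → B│
└─┴─────────┴───────┴─────────────┘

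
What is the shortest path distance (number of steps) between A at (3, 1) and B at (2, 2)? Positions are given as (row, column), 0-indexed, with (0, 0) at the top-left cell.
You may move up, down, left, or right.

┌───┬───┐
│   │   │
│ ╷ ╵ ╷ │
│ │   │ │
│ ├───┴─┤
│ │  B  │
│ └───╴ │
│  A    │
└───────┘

Finding path from (3, 1) to (2, 2):
Path: (3,1) → (3,2) → (3,3) → (2,3) → (2,2)
Distance: 4 steps

Solution:

┌───┬───┐
│   │   │
│ ╷ ╵ ╷ │
│ │   │ │
│ ├───┴─┤
│ │  B ↰│
│ └───╴ │
│  A → ↑│
└───────┘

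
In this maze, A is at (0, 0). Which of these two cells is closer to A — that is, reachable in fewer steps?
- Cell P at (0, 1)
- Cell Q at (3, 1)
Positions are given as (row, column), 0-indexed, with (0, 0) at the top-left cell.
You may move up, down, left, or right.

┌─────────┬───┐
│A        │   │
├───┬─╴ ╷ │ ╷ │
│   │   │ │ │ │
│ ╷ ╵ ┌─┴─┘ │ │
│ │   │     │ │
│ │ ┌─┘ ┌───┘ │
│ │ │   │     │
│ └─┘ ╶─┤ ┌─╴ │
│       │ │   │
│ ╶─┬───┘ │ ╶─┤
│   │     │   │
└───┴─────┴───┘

Shortest path A → P at (0, 1): 1 steps
Shortest path A → Q at (3, 1): 8 steps

P is closer (1 steps vs 8 steps).

Path to P:

┌─────────┬───┐
│A P      │   │
├───┬─╴ ╷ │ ╷ │
│   │   │ │ │ │
│ ╷ ╵ ┌─┴─┘ │ │
│ │   │     │ │
│ │ ┌─┘ ┌───┘ │
│ │ │   │     │
│ └─┘ ╶─┤ ┌─╴ │
│       │ │   │
│ ╶─┬───┘ │ ╶─┤
│   │     │   │
└───┴─────┴───┘

Path to Q:

┌─────────┬───┐
│A → → ↓  │   │
├───┬─╴ ╷ │ ╷ │
│   │↓ ↲│ │ │ │
│ ╷ ╵ ┌─┴─┘ │ │
│ │↓ ↲│     │ │
│ │ ┌─┘ ┌───┘ │
│ │Q│   │     │
│ └─┘ ╶─┤ ┌─╴ │
│       │ │   │
│ ╶─┬───┘ │ ╶─┤
│   │     │   │
└───┴─────┴───┘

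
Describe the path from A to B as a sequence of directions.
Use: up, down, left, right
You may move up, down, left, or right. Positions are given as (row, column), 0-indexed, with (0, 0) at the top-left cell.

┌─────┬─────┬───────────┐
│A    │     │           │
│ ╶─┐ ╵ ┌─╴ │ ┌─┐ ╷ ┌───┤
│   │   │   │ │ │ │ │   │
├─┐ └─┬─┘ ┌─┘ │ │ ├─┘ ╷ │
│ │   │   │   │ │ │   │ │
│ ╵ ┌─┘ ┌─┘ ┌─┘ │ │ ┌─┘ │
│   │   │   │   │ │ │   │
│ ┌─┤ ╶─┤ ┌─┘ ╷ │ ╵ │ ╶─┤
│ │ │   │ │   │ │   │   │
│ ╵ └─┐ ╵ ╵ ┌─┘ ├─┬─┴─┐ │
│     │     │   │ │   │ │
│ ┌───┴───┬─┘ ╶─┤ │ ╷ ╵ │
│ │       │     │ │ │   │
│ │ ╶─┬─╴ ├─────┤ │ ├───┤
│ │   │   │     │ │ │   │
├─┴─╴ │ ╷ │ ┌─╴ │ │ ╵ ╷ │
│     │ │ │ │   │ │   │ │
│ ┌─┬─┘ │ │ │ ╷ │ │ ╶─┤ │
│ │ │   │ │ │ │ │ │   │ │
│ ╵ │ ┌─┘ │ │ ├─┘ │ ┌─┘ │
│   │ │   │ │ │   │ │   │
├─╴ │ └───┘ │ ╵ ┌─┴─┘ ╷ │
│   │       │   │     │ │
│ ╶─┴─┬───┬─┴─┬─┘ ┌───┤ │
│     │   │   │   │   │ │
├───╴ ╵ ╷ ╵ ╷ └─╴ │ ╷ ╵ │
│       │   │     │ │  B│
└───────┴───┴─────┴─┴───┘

Finding the path and converting it to directions:
Path through cells: (0,0) → (0,1) → (0,2) → (1,2) → (1,3) → (0,3) → (0,4) → (0,5) → (1,5) → (1,4) → (2,4) → (2,3) → (3,3) → (3,2) → (4,2) → (4,3) → (5,3) → (5,4) → (4,4) → (3,4) → (3,5) → (2,5) → (2,6) → (1,6) → (0,6) → (0,7) → (0,8) → (1,8) → (2,8) → (3,8) → (4,8) → (4,9) → (3,9) → (2,9) → (2,10) → (1,10) → (1,11) → (2,11) → (3,11) → (3,10) → (4,10) → (4,11) → (5,11) → (6,11) → (6,10) → (5,10) → (5,9) → (6,9) → (7,9) → (8,9) → (8,10) → (7,10) → (7,11) → (8,11) → (9,11) → (10,11) → (11,11) → (12,11) → (13,11)
Directions: right, right, down, right, up, right, right, down, left, down, left, down, left, down, right, down, right, up, up, right, up, right, up, up, right, right, down, down, down, down, right, up, up, right, up, right, down, down, left, down, right, down, down, left, up, left, down, down, down, right, up, right, down, down, down, down, down, down

Solution:

┌─────┬─────┬───────────┐
│A → ↓│↱ → ↓│↱ → ↓      │
│ ╶─┐ ╵ ┌─╴ │ ┌─┐ ╷ ┌───┤
│   │↳ ↑│↓ ↲│↑│ │↓│ │↱ ↓│
├─┐ └─┬─┘ ┌─┘ │ │ ├─┘ ╷ │
│ │   │↓ ↲│↱ ↑│ │↓│↱ ↑│↓│
│ ╵ ┌─┘ ┌─┘ ┌─┘ │ │ ┌─┘ │
│   │↓ ↲│↱ ↑│   │↓│↑│↓ ↲│
│ ┌─┤ ╶─┤ ┌─┘ ╷ │ ╵ │ ╶─┤
│ │ │↳ ↓│↑│   │ │↳ ↑│↳ ↓│
│ ╵ └─┐ ╵ ╵ ┌─┘ ├─┬─┴─┐ │
│     │↳ ↑  │   │ │↓ ↰│↓│
│ ┌───┴───┬─┘ ╶─┤ │ ╷ ╵ │
│ │       │     │ │↓│↑ ↲│
│ │ ╶─┬─╴ ├─────┤ │ ├───┤
│ │   │   │     │ │↓│↱ ↓│
├─┴─╴ │ ╷ │ ┌─╴ │ │ ╵ ╷ │
│     │ │ │ │   │ │↳ ↑│↓│
│ ┌─┬─┘ │ │ │ ╷ │ │ ╶─┤ │
│ │ │   │ │ │ │ │ │   │↓│
│ ╵ │ ┌─┘ │ │ ├─┘ │ ┌─┘ │
│   │ │   │ │ │   │ │  ↓│
├─╴ │ └───┘ │ ╵ ┌─┴─┘ ╷ │
│   │       │   │     │↓│
│ ╶─┴─┬───┬─┴─┬─┘ ┌───┤ │
│     │   │   │   │   │↓│
├───╴ ╵ ╷ ╵ ╷ └─╴ │ ╷ ╵ │
│       │   │     │ │  B│
└───────┴───┴─────┴─┴───┘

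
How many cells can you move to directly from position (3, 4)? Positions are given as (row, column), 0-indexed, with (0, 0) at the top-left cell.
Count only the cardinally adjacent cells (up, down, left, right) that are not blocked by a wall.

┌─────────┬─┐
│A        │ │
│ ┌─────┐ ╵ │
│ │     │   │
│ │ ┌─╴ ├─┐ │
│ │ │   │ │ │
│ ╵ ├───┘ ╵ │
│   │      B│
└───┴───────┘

Checking passable neighbors of (3, 4):
Neighbors: (2, 4), (3, 3), (3, 5)
Count: 3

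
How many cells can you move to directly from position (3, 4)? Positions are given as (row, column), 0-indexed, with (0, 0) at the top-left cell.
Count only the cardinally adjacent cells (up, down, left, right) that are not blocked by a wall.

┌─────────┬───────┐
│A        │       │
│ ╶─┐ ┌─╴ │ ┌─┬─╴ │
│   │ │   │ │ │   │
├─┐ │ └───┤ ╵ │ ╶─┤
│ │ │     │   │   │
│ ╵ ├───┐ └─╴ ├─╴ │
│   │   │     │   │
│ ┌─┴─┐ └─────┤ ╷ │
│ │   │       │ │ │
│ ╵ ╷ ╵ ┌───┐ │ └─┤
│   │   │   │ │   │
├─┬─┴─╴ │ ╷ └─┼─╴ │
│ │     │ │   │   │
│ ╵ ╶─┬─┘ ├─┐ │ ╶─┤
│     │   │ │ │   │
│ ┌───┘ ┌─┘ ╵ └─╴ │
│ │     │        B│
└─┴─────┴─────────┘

Checking passable neighbors of (3, 4):
Neighbors: (2, 4), (3, 5)
Count: 2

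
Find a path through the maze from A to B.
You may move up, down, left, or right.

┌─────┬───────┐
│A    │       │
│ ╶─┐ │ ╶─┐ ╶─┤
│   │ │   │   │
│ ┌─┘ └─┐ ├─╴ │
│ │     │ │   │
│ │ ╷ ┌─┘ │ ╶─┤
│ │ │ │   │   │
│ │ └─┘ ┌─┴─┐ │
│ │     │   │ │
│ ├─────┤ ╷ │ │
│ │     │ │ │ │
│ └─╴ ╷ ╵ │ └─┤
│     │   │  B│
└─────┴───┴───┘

Finding the shortest path through the maze:
Path length: 18 steps
Directions: down → down → down → down → down → down → right → right → up → right → down → right → up → up → right → down → down → right

Solution:

┌─────┬───────┐
│A    │       │
│ ╶─┐ │ ╶─┐ ╶─┤
│↓  │ │   │   │
│ ┌─┘ └─┐ ├─╴ │
│↓│     │ │   │
│ │ ╷ ┌─┘ │ ╶─┤
│↓│ │ │   │   │
│ │ └─┘ ┌─┴─┐ │
│↓│     │↱ ↓│ │
│ ├─────┤ ╷ │ │
│↓│  ↱ ↓│↑│↓│ │
│ └─╴ ╷ ╵ │ └─┤
│↳ → ↑│↳ ↑│↳ B│
└─────┴───┴───┘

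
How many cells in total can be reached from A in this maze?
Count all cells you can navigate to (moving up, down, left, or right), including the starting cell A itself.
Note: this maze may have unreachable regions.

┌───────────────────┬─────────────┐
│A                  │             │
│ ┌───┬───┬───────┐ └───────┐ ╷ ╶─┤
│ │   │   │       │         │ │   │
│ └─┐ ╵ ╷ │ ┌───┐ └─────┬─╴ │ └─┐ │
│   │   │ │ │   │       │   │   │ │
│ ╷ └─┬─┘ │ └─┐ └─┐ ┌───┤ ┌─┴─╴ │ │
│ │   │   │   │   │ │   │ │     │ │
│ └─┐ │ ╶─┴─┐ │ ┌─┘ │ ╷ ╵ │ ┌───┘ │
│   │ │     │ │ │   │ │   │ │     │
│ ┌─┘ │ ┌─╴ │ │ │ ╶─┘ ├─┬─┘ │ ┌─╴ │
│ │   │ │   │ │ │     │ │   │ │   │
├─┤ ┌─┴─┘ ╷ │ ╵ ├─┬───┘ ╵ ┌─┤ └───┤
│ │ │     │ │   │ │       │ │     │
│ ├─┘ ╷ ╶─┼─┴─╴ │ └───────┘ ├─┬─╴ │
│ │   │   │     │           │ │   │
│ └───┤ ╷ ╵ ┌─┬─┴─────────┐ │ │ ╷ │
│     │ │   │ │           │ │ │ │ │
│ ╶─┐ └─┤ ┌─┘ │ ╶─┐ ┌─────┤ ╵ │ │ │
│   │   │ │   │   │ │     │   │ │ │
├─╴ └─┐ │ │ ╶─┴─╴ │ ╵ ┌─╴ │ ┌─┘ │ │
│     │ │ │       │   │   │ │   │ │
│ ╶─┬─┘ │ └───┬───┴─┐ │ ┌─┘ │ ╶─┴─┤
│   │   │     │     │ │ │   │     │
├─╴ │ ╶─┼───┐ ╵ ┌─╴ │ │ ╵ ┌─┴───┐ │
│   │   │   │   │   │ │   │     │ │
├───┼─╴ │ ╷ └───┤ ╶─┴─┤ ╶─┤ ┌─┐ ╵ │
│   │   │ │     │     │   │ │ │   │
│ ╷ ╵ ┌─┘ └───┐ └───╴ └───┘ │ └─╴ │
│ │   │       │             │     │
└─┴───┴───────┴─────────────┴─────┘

Using BFS/flood-fill to find all reachable cells from A:
Maze size: 15 × 17 = 255 total cells
74 cell(s) are walled off and cannot be reached from A.
Reachable cells: 181

Reachable region (· marks reachable cells):

┌───────────────────┬─────────────┐
│A · · · · · · · · ·│· · · · · · ·│
│ ┌───┬───┬───────┐ └───────┐ ╷ ╶─┤
│·│· ·│· ·│· · · ·│· · · · ·│·│· ·│
│ └─┐ ╵ ╷ │ ┌───┐ └─────┬─╴ │ └─┐ │
│· ·│· ·│·│·│· ·│· · · ·│· ·│· ·│·│
│ ╷ └─┬─┘ │ └─┐ └─┐ ┌───┤ ┌─┴─╴ │ │
│·│· ·│· ·│· ·│· ·│·│· ·│·│· · ·│·│
│ └─┐ │ ╶─┴─┐ │ ┌─┘ │ ╷ ╵ │ ┌───┘ │
│· ·│·│· · ·│·│·│· ·│·│· ·│·│· · ·│
│ ┌─┘ │ ┌─╴ │ │ │ ╶─┘ ├─┬─┘ │ ┌─╴ │
│·│· ·│·│· ·│·│·│· · ·│·│· ·│·│· ·│
├─┤ ┌─┴─┘ ╷ │ ╵ ├─┬───┘ ╵ ┌─┤ └───┤
│ │·│· · ·│·│· ·│ │· · · ·│ │· · ·│
│ ├─┘ ╷ ╶─┼─┴─╴ │ └───────┘ ├─┬─╴ │
│ │· ·│· ·│· · ·│           │ │· ·│
│ └───┤ ╷ ╵ ┌─┬─┴─────────┐ │ │ ╷ │
│     │·│· ·│ │           │ │ │·│·│
│ ╶─┐ └─┤ ┌─┘ │ ╶─┐ ┌─────┤ ╵ │ │ │
│   │   │·│   │   │ │     │   │·│·│
├─╴ └─┐ │ │ ╶─┴─╴ │ ╵ ┌─╴ │ ┌─┘ │ │
│     │ │·│       │   │   │ │· ·│·│
│ ╶─┬─┘ │ └───┬───┴─┐ │ ┌─┘ │ ╶─┴─┤
│   │   │· · ·│· · ·│ │ │   │· · ·│
├─╴ │ ╶─┼───┐ ╵ ┌─╴ │ │ ╵ ┌─┴───┐ │
│   │   │· ·│· ·│· ·│ │   │· · ·│·│
├───┼─╴ │ ╷ └───┤ ╶─┴─┤ ╶─┤ ┌─┐ ╵ │
│   │   │·│· · ·│· · ·│   │·│·│· ·│
│ ╷ ╵ ┌─┘ └───┐ └───╴ └───┘ │ └─╴ │
│ │   │· · · ·│· · · · · · ·│· · ·│
└─┴───┴───────┴─────────────┴─────┘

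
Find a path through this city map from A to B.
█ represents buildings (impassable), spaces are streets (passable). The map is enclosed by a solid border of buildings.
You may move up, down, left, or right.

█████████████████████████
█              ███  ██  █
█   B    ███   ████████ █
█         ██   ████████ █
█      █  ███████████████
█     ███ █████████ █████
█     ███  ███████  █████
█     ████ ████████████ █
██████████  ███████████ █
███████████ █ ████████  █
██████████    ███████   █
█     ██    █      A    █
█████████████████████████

Finding the shortest path from A to B:
Movement: cardinal only
Path length: 24 steps
Directions: left → left → left → left → left → left → up → left → left → up → up → left → up → up → left → up → up → up → left → up → left → left → left → left

Solution:

█████████████████████████
█              ███  ██  █
█   B←←←↰███   ████████ █
█       ↑↰██   ████████ █
█      █ ↑███████████████
█     ███↑█████████ █████
█     ███↑↰███████  █████
█     ████↑████████████ █
██████████↑↰███████████ █
███████████↑█ ████████  █
██████████ ↑←↰███████   █
█     ██    █↑←←←←←A    █
█████████████████████████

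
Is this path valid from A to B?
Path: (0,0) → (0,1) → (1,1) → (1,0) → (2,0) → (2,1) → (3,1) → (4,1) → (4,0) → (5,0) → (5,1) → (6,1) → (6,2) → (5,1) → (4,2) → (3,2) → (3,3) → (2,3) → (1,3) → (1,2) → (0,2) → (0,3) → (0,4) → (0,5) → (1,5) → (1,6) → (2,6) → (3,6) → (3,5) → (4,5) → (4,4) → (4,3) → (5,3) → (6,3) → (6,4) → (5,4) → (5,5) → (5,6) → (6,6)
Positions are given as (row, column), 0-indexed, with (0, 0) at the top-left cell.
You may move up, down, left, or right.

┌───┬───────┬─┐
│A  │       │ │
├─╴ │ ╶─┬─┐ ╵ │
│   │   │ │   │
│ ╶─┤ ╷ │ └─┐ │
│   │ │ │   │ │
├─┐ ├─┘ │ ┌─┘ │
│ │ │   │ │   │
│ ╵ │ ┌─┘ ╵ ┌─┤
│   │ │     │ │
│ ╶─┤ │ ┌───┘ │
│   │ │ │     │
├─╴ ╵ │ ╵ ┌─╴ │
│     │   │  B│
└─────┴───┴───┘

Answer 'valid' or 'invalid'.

Checking path validity:
Result: Invalid move at step 13: cannot move from (6, 2) to (5, 1).

invalid

Correct solution:

┌───┬───────┬─┐
│A ↓│↱ → → ↓│ │
├─╴ │ ╶─┬─┐ ╵ │
│↓ ↲│↑ ↰│ │↳ ↓│
│ ╶─┤ ╷ │ └─┐ │
│↳ ↓│ │↑│   │↓│
├─┐ ├─┘ │ ┌─┘ │
│ │↓│↱ ↑│ │↓ ↲│
│ ╵ │ ┌─┘ ╵ ┌─┤
│↓ ↲│↑│↓ ← ↲│ │
│ ╶─┤ │ ┌───┘ │
│↳ ↓│↑│↓│↱ → ↓│
├─╴ ╵ │ ╵ ┌─╴ │
│  ↳ ↑│↳ ↑│  B│
└─────┴───┴───┘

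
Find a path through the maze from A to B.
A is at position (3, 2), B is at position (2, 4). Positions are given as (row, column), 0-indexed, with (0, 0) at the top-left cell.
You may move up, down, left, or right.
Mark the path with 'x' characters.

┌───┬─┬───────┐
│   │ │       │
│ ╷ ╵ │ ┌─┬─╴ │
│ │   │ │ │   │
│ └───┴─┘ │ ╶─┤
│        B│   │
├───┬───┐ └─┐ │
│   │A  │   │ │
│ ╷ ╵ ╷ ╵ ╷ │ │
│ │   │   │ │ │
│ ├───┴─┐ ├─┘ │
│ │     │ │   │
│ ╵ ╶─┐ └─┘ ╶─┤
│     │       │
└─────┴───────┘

Finding the shortest path from (3, 2) to (2, 4):
Path length: 5 steps
Directions: right → down → right → up → up

Solution:

┌───┬─┬───────┐
│   │ │       │
│ ╷ ╵ │ ┌─┬─╴ │
│ │   │ │ │   │
│ └───┴─┘ │ ╶─┤
│        B│   │
├───┬───┐ └─┐ │
│   │A x│x  │ │
│ ╷ ╵ ╷ ╵ ╷ │ │
│ │   │x x│ │ │
│ ├───┴─┐ ├─┘ │
│ │     │ │   │
│ ╵ ╶─┐ └─┘ ╶─┤
│     │       │
└─────┴───────┘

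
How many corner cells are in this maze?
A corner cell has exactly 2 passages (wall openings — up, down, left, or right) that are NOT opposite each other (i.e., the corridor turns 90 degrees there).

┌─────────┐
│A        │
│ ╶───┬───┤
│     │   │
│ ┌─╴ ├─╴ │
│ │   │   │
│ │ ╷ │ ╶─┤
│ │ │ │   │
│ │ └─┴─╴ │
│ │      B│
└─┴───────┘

Counting corner cells (2 non-opposite passages):
Total corners: 10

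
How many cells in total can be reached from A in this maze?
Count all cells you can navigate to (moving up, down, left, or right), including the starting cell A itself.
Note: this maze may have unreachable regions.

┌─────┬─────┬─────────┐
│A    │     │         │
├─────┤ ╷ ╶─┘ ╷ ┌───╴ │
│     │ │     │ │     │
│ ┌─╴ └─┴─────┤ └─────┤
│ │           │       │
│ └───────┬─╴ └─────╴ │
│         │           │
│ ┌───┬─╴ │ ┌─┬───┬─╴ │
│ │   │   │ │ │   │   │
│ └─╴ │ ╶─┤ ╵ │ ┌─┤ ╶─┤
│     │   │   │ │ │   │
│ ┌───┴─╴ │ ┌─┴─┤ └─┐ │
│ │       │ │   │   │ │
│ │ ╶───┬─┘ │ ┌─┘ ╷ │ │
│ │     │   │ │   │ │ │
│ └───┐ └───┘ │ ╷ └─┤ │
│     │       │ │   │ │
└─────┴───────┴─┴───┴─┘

Using BFS/flood-fill to find all reachable cells from A:
Maze size: 9 × 11 = 99 total cells
96 cell(s) are walled off and cannot be reached from A.
Reachable cells: 3

Reachable region (· marks reachable cells):

┌─────┬─────┬─────────┐
│A · ·│     │         │
├─────┤ ╷ ╶─┘ ╷ ┌───╴ │
│     │ │     │ │     │
│ ┌─╴ └─┴─────┤ └─────┤
│ │           │       │
│ └───────┬─╴ └─────╴ │
│         │           │
│ ┌───┬─╴ │ ┌─┬───┬─╴ │
│ │   │   │ │ │   │   │
│ └─╴ │ ╶─┤ ╵ │ ┌─┤ ╶─┤
│     │   │   │ │ │   │
│ ┌───┴─╴ │ ┌─┴─┤ └─┐ │
│ │       │ │   │   │ │
│ │ ╶───┬─┘ │ ┌─┘ ╷ │ │
│ │     │   │ │   │ │ │
│ └───┐ └───┘ │ ╷ └─┤ │
│     │       │ │   │ │
└─────┴───────┴─┴───┴─┘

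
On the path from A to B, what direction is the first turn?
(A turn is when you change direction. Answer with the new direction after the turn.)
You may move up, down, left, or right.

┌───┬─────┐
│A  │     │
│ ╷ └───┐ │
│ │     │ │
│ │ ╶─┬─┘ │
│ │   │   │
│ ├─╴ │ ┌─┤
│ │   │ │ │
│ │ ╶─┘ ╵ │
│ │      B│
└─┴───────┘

Directions: right, down, down, right, down, left, down, right, right, right
First turn direction: down

Solution:

┌───┬─────┐
│A ↓│     │
│ ╷ └───┐ │
│ │↓    │ │
│ │ ╶─┬─┘ │
│ │↳ ↓│   │
│ ├─╴ │ ┌─┤
│ │↓ ↲│ │ │
│ │ ╶─┘ ╵ │
│ │↳ → → B│
└─┴───────┘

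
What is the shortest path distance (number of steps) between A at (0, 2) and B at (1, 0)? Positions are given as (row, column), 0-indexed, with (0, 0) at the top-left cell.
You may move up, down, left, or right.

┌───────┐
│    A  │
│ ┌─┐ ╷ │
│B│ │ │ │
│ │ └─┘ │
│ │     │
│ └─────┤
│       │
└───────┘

Finding path from (0, 2) to (1, 0):
Path: (0,2) → (0,1) → (0,0) → (1,0)
Distance: 3 steps

Solution:

┌───────┐
│↓ ← A  │
│ ┌─┐ ╷ │
│B│ │ │ │
│ │ └─┘ │
│ │     │
│ └─────┤
│       │
└───────┘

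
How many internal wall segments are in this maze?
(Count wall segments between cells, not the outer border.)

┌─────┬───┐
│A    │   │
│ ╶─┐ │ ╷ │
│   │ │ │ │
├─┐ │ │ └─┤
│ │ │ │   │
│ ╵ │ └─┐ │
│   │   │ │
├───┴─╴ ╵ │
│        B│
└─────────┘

Counting internal wall segments:
Total internal walls: 16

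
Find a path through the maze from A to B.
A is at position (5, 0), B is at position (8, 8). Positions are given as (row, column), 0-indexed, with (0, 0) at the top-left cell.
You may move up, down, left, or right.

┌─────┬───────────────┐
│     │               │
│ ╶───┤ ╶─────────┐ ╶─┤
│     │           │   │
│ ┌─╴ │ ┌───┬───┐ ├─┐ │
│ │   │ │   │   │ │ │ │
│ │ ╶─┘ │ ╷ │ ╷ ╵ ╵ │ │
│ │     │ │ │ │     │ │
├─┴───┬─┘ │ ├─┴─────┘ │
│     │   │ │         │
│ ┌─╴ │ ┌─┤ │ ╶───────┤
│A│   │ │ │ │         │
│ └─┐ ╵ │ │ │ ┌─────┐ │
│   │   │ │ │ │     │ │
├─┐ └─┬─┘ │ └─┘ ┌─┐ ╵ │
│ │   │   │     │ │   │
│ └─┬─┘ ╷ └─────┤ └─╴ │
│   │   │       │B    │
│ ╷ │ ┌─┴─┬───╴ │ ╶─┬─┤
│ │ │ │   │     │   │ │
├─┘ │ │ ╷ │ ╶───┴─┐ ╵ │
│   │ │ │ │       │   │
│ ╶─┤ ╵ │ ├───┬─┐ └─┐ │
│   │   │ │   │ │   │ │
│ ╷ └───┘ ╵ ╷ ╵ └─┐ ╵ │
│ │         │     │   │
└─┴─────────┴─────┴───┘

Finding the shortest path from (5, 0) to (8, 8):
Path length: 27 steps
Directions: up → right → right → down → down → right → up → up → right → up → up → right → down → down → down → down → down → right → right → up → right → right → down → right → down → left → left

Solution:

┌─────┬───────────────┐
│     │               │
│ ╶───┤ ╶─────────┐ ╶─┤
│     │           │   │
│ ┌─╴ │ ┌───┬───┐ ├─┐ │
│ │   │ │↱ ↓│   │ │ │ │
│ │ ╶─┘ │ ╷ │ ╷ ╵ ╵ │ │
│ │     │↑│↓│ │     │ │
├─┴───┬─┘ │ ├─┴─────┘ │
│↱ → ↓│↱ ↑│↓│         │
│ ┌─╴ │ ┌─┤ │ ╶───────┤
│A│  ↓│↑│ │↓│         │
│ └─┐ ╵ │ │ │ ┌─────┐ │
│   │↳ ↑│ │↓│ │↱ → ↓│ │
├─┐ └─┬─┘ │ └─┘ ┌─┐ ╵ │
│ │   │   │↳ → ↑│ │↳ ↓│
│ └─┬─┘ ╷ └─────┤ └─╴ │
│   │   │       │B ← ↲│
│ ╷ │ ┌─┴─┬───╴ │ ╶─┬─┤
│ │ │ │   │     │   │ │
├─┘ │ │ ╷ │ ╶───┴─┐ ╵ │
│   │ │ │ │       │   │
│ ╶─┤ ╵ │ ├───┬─┐ └─┐ │
│   │   │ │   │ │   │ │
│ ╷ └───┘ ╵ ╷ ╵ └─┐ ╵ │
│ │         │     │   │
└─┴─────────┴─────┴───┘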